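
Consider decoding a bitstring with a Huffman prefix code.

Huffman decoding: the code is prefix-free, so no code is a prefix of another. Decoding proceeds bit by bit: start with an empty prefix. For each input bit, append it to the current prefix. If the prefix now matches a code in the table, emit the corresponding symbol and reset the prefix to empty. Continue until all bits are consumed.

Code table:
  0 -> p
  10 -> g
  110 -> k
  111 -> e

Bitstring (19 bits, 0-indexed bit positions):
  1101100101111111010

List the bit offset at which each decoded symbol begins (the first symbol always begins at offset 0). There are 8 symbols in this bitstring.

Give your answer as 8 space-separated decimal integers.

Bit 0: prefix='1' (no match yet)
Bit 1: prefix='11' (no match yet)
Bit 2: prefix='110' -> emit 'k', reset
Bit 3: prefix='1' (no match yet)
Bit 4: prefix='11' (no match yet)
Bit 5: prefix='110' -> emit 'k', reset
Bit 6: prefix='0' -> emit 'p', reset
Bit 7: prefix='1' (no match yet)
Bit 8: prefix='10' -> emit 'g', reset
Bit 9: prefix='1' (no match yet)
Bit 10: prefix='11' (no match yet)
Bit 11: prefix='111' -> emit 'e', reset
Bit 12: prefix='1' (no match yet)
Bit 13: prefix='11' (no match yet)
Bit 14: prefix='111' -> emit 'e', reset
Bit 15: prefix='1' (no match yet)
Bit 16: prefix='10' -> emit 'g', reset
Bit 17: prefix='1' (no match yet)
Bit 18: prefix='10' -> emit 'g', reset

Answer: 0 3 6 7 9 12 15 17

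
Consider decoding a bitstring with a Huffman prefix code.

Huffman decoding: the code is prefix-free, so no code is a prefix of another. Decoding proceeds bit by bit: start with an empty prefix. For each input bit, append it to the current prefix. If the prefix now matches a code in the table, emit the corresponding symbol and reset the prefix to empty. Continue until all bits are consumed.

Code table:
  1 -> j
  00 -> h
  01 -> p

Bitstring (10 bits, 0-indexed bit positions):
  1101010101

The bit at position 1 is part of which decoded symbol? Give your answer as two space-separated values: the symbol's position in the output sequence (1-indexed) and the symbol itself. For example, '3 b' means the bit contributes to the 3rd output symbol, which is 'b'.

Bit 0: prefix='1' -> emit 'j', reset
Bit 1: prefix='1' -> emit 'j', reset
Bit 2: prefix='0' (no match yet)
Bit 3: prefix='01' -> emit 'p', reset
Bit 4: prefix='0' (no match yet)
Bit 5: prefix='01' -> emit 'p', reset

Answer: 2 j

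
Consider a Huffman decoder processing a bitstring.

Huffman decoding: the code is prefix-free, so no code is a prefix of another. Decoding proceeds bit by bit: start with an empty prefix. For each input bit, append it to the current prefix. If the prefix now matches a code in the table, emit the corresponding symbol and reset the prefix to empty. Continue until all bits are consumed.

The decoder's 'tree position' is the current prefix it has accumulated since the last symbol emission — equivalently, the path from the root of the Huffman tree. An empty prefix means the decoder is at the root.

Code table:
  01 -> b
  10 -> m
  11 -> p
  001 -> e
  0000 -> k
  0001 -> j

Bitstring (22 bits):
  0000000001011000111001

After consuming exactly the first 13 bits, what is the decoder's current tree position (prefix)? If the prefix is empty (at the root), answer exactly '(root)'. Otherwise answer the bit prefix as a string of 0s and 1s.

Answer: 1

Derivation:
Bit 0: prefix='0' (no match yet)
Bit 1: prefix='00' (no match yet)
Bit 2: prefix='000' (no match yet)
Bit 3: prefix='0000' -> emit 'k', reset
Bit 4: prefix='0' (no match yet)
Bit 5: prefix='00' (no match yet)
Bit 6: prefix='000' (no match yet)
Bit 7: prefix='0000' -> emit 'k', reset
Bit 8: prefix='0' (no match yet)
Bit 9: prefix='01' -> emit 'b', reset
Bit 10: prefix='0' (no match yet)
Bit 11: prefix='01' -> emit 'b', reset
Bit 12: prefix='1' (no match yet)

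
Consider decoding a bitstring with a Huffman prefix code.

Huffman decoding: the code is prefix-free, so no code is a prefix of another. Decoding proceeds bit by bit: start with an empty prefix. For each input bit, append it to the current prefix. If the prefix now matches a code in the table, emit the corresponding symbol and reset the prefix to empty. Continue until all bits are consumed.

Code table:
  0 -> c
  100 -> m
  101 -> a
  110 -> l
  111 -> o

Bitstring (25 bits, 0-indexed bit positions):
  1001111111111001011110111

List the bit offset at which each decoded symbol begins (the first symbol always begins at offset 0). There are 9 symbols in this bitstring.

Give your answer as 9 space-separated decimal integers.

Bit 0: prefix='1' (no match yet)
Bit 1: prefix='10' (no match yet)
Bit 2: prefix='100' -> emit 'm', reset
Bit 3: prefix='1' (no match yet)
Bit 4: prefix='11' (no match yet)
Bit 5: prefix='111' -> emit 'o', reset
Bit 6: prefix='1' (no match yet)
Bit 7: prefix='11' (no match yet)
Bit 8: prefix='111' -> emit 'o', reset
Bit 9: prefix='1' (no match yet)
Bit 10: prefix='11' (no match yet)
Bit 11: prefix='111' -> emit 'o', reset
Bit 12: prefix='1' (no match yet)
Bit 13: prefix='10' (no match yet)
Bit 14: prefix='100' -> emit 'm', reset
Bit 15: prefix='1' (no match yet)
Bit 16: prefix='10' (no match yet)
Bit 17: prefix='101' -> emit 'a', reset
Bit 18: prefix='1' (no match yet)
Bit 19: prefix='11' (no match yet)
Bit 20: prefix='111' -> emit 'o', reset
Bit 21: prefix='0' -> emit 'c', reset
Bit 22: prefix='1' (no match yet)
Bit 23: prefix='11' (no match yet)
Bit 24: prefix='111' -> emit 'o', reset

Answer: 0 3 6 9 12 15 18 21 22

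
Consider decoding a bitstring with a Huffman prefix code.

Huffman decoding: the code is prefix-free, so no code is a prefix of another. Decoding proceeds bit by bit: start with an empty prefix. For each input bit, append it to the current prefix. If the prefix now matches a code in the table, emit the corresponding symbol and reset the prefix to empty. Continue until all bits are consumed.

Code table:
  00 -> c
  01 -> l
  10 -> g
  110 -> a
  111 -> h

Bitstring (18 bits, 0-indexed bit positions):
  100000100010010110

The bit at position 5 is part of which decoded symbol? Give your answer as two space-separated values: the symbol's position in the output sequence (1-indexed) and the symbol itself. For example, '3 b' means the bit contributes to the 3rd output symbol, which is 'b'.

Answer: 3 c

Derivation:
Bit 0: prefix='1' (no match yet)
Bit 1: prefix='10' -> emit 'g', reset
Bit 2: prefix='0' (no match yet)
Bit 3: prefix='00' -> emit 'c', reset
Bit 4: prefix='0' (no match yet)
Bit 5: prefix='00' -> emit 'c', reset
Bit 6: prefix='1' (no match yet)
Bit 7: prefix='10' -> emit 'g', reset
Bit 8: prefix='0' (no match yet)
Bit 9: prefix='00' -> emit 'c', reset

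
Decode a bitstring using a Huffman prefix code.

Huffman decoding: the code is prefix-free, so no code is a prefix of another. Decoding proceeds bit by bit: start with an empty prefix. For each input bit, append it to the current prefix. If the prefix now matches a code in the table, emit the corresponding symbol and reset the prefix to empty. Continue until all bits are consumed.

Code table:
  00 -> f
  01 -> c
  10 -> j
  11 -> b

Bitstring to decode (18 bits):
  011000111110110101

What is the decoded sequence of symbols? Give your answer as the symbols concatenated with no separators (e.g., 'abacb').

Answer: cjfbbjbcc

Derivation:
Bit 0: prefix='0' (no match yet)
Bit 1: prefix='01' -> emit 'c', reset
Bit 2: prefix='1' (no match yet)
Bit 3: prefix='10' -> emit 'j', reset
Bit 4: prefix='0' (no match yet)
Bit 5: prefix='00' -> emit 'f', reset
Bit 6: prefix='1' (no match yet)
Bit 7: prefix='11' -> emit 'b', reset
Bit 8: prefix='1' (no match yet)
Bit 9: prefix='11' -> emit 'b', reset
Bit 10: prefix='1' (no match yet)
Bit 11: prefix='10' -> emit 'j', reset
Bit 12: prefix='1' (no match yet)
Bit 13: prefix='11' -> emit 'b', reset
Bit 14: prefix='0' (no match yet)
Bit 15: prefix='01' -> emit 'c', reset
Bit 16: prefix='0' (no match yet)
Bit 17: prefix='01' -> emit 'c', reset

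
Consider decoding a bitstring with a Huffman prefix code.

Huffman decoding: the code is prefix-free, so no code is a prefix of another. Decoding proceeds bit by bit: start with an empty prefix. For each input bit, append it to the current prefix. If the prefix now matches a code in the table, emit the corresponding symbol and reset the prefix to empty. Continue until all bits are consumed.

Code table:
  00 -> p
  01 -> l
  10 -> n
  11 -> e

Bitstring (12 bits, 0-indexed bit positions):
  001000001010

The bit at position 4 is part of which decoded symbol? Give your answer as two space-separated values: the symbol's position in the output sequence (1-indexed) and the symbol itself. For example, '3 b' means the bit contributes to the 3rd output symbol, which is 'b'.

Answer: 3 p

Derivation:
Bit 0: prefix='0' (no match yet)
Bit 1: prefix='00' -> emit 'p', reset
Bit 2: prefix='1' (no match yet)
Bit 3: prefix='10' -> emit 'n', reset
Bit 4: prefix='0' (no match yet)
Bit 5: prefix='00' -> emit 'p', reset
Bit 6: prefix='0' (no match yet)
Bit 7: prefix='00' -> emit 'p', reset
Bit 8: prefix='1' (no match yet)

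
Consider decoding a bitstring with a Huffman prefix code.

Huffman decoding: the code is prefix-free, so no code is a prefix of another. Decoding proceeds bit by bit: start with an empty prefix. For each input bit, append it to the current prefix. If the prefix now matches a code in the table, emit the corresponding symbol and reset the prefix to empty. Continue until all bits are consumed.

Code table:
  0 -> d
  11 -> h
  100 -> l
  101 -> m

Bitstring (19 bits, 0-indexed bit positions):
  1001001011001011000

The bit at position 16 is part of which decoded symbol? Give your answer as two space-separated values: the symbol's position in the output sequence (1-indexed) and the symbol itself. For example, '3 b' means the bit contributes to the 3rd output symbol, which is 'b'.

Answer: 6 l

Derivation:
Bit 0: prefix='1' (no match yet)
Bit 1: prefix='10' (no match yet)
Bit 2: prefix='100' -> emit 'l', reset
Bit 3: prefix='1' (no match yet)
Bit 4: prefix='10' (no match yet)
Bit 5: prefix='100' -> emit 'l', reset
Bit 6: prefix='1' (no match yet)
Bit 7: prefix='10' (no match yet)
Bit 8: prefix='101' -> emit 'm', reset
Bit 9: prefix='1' (no match yet)
Bit 10: prefix='10' (no match yet)
Bit 11: prefix='100' -> emit 'l', reset
Bit 12: prefix='1' (no match yet)
Bit 13: prefix='10' (no match yet)
Bit 14: prefix='101' -> emit 'm', reset
Bit 15: prefix='1' (no match yet)
Bit 16: prefix='10' (no match yet)
Bit 17: prefix='100' -> emit 'l', reset
Bit 18: prefix='0' -> emit 'd', reset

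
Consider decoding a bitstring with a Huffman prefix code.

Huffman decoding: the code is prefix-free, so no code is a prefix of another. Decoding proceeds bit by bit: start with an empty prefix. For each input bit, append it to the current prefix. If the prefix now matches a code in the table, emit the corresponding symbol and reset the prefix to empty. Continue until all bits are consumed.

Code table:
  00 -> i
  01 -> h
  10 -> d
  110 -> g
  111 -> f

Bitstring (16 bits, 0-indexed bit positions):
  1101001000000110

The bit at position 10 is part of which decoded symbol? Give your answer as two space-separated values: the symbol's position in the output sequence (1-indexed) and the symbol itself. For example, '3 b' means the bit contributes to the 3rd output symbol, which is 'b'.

Bit 0: prefix='1' (no match yet)
Bit 1: prefix='11' (no match yet)
Bit 2: prefix='110' -> emit 'g', reset
Bit 3: prefix='1' (no match yet)
Bit 4: prefix='10' -> emit 'd', reset
Bit 5: prefix='0' (no match yet)
Bit 6: prefix='01' -> emit 'h', reset
Bit 7: prefix='0' (no match yet)
Bit 8: prefix='00' -> emit 'i', reset
Bit 9: prefix='0' (no match yet)
Bit 10: prefix='00' -> emit 'i', reset
Bit 11: prefix='0' (no match yet)
Bit 12: prefix='00' -> emit 'i', reset
Bit 13: prefix='1' (no match yet)
Bit 14: prefix='11' (no match yet)

Answer: 5 i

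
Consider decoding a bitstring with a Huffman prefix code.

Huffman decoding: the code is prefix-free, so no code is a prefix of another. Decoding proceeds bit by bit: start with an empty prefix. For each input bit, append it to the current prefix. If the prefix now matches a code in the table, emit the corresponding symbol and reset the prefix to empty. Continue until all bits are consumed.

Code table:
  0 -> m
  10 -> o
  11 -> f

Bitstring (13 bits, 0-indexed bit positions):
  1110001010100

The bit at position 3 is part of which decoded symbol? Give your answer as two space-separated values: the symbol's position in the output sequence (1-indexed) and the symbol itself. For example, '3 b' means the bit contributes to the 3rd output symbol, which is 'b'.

Answer: 2 o

Derivation:
Bit 0: prefix='1' (no match yet)
Bit 1: prefix='11' -> emit 'f', reset
Bit 2: prefix='1' (no match yet)
Bit 3: prefix='10' -> emit 'o', reset
Bit 4: prefix='0' -> emit 'm', reset
Bit 5: prefix='0' -> emit 'm', reset
Bit 6: prefix='1' (no match yet)
Bit 7: prefix='10' -> emit 'o', reset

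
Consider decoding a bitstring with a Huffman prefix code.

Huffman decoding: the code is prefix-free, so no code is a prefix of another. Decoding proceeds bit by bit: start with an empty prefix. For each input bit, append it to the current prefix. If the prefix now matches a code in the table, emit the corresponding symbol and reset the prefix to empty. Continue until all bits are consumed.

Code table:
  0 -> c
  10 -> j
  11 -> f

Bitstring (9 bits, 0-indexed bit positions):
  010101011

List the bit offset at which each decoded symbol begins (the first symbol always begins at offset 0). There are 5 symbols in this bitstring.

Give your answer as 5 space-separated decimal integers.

Answer: 0 1 3 5 7

Derivation:
Bit 0: prefix='0' -> emit 'c', reset
Bit 1: prefix='1' (no match yet)
Bit 2: prefix='10' -> emit 'j', reset
Bit 3: prefix='1' (no match yet)
Bit 4: prefix='10' -> emit 'j', reset
Bit 5: prefix='1' (no match yet)
Bit 6: prefix='10' -> emit 'j', reset
Bit 7: prefix='1' (no match yet)
Bit 8: prefix='11' -> emit 'f', reset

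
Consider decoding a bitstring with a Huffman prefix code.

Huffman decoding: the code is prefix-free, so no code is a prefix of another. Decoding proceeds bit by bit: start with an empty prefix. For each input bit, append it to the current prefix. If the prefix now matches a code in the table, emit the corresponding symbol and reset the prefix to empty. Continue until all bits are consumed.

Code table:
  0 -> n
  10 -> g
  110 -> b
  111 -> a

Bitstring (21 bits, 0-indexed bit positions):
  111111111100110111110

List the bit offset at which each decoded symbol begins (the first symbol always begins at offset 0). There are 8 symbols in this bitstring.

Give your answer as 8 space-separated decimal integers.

Bit 0: prefix='1' (no match yet)
Bit 1: prefix='11' (no match yet)
Bit 2: prefix='111' -> emit 'a', reset
Bit 3: prefix='1' (no match yet)
Bit 4: prefix='11' (no match yet)
Bit 5: prefix='111' -> emit 'a', reset
Bit 6: prefix='1' (no match yet)
Bit 7: prefix='11' (no match yet)
Bit 8: prefix='111' -> emit 'a', reset
Bit 9: prefix='1' (no match yet)
Bit 10: prefix='10' -> emit 'g', reset
Bit 11: prefix='0' -> emit 'n', reset
Bit 12: prefix='1' (no match yet)
Bit 13: prefix='11' (no match yet)
Bit 14: prefix='110' -> emit 'b', reset
Bit 15: prefix='1' (no match yet)
Bit 16: prefix='11' (no match yet)
Bit 17: prefix='111' -> emit 'a', reset
Bit 18: prefix='1' (no match yet)
Bit 19: prefix='11' (no match yet)
Bit 20: prefix='110' -> emit 'b', reset

Answer: 0 3 6 9 11 12 15 18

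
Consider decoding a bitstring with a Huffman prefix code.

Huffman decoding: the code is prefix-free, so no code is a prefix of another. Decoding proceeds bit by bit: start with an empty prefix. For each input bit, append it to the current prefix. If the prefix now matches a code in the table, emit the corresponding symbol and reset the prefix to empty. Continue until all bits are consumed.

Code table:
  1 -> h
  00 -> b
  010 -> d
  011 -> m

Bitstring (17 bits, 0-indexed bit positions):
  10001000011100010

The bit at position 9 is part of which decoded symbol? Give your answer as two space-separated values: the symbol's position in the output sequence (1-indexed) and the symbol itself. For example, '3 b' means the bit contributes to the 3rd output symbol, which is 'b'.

Bit 0: prefix='1' -> emit 'h', reset
Bit 1: prefix='0' (no match yet)
Bit 2: prefix='00' -> emit 'b', reset
Bit 3: prefix='0' (no match yet)
Bit 4: prefix='01' (no match yet)
Bit 5: prefix='010' -> emit 'd', reset
Bit 6: prefix='0' (no match yet)
Bit 7: prefix='00' -> emit 'b', reset
Bit 8: prefix='0' (no match yet)
Bit 9: prefix='01' (no match yet)
Bit 10: prefix='011' -> emit 'm', reset
Bit 11: prefix='1' -> emit 'h', reset
Bit 12: prefix='0' (no match yet)
Bit 13: prefix='00' -> emit 'b', reset

Answer: 5 m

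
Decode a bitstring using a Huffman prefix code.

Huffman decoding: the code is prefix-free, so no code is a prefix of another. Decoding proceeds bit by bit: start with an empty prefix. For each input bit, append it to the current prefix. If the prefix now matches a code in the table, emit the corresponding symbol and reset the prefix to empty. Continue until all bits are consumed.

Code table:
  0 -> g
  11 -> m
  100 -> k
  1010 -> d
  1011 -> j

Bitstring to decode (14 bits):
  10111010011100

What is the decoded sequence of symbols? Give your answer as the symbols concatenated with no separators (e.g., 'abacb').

Answer: jdgmk

Derivation:
Bit 0: prefix='1' (no match yet)
Bit 1: prefix='10' (no match yet)
Bit 2: prefix='101' (no match yet)
Bit 3: prefix='1011' -> emit 'j', reset
Bit 4: prefix='1' (no match yet)
Bit 5: prefix='10' (no match yet)
Bit 6: prefix='101' (no match yet)
Bit 7: prefix='1010' -> emit 'd', reset
Bit 8: prefix='0' -> emit 'g', reset
Bit 9: prefix='1' (no match yet)
Bit 10: prefix='11' -> emit 'm', reset
Bit 11: prefix='1' (no match yet)
Bit 12: prefix='10' (no match yet)
Bit 13: prefix='100' -> emit 'k', reset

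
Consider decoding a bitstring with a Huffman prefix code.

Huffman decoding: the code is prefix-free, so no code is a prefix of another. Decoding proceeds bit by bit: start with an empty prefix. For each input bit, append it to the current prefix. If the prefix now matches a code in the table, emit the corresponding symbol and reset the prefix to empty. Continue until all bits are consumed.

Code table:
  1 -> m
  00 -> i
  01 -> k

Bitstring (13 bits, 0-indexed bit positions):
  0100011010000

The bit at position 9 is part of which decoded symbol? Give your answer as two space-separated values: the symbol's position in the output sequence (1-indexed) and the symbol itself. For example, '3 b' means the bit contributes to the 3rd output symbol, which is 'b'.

Bit 0: prefix='0' (no match yet)
Bit 1: prefix='01' -> emit 'k', reset
Bit 2: prefix='0' (no match yet)
Bit 3: prefix='00' -> emit 'i', reset
Bit 4: prefix='0' (no match yet)
Bit 5: prefix='01' -> emit 'k', reset
Bit 6: prefix='1' -> emit 'm', reset
Bit 7: prefix='0' (no match yet)
Bit 8: prefix='01' -> emit 'k', reset
Bit 9: prefix='0' (no match yet)
Bit 10: prefix='00' -> emit 'i', reset
Bit 11: prefix='0' (no match yet)
Bit 12: prefix='00' -> emit 'i', reset

Answer: 6 i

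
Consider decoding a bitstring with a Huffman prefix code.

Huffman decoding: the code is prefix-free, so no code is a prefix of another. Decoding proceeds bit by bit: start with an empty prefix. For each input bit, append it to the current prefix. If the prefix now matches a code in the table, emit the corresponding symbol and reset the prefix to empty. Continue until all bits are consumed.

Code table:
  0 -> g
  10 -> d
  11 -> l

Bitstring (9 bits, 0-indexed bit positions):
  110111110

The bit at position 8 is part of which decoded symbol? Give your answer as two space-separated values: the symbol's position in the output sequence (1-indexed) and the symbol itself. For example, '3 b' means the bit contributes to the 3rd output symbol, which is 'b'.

Answer: 5 d

Derivation:
Bit 0: prefix='1' (no match yet)
Bit 1: prefix='11' -> emit 'l', reset
Bit 2: prefix='0' -> emit 'g', reset
Bit 3: prefix='1' (no match yet)
Bit 4: prefix='11' -> emit 'l', reset
Bit 5: prefix='1' (no match yet)
Bit 6: prefix='11' -> emit 'l', reset
Bit 7: prefix='1' (no match yet)
Bit 8: prefix='10' -> emit 'd', reset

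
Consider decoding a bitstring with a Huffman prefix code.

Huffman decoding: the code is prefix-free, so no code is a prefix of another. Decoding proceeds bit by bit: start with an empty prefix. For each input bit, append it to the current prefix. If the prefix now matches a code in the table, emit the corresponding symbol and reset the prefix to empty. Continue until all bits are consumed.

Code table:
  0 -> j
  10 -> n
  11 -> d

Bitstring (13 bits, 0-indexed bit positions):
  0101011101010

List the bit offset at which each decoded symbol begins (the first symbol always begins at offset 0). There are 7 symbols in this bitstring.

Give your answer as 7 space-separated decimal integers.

Answer: 0 1 3 5 7 9 11

Derivation:
Bit 0: prefix='0' -> emit 'j', reset
Bit 1: prefix='1' (no match yet)
Bit 2: prefix='10' -> emit 'n', reset
Bit 3: prefix='1' (no match yet)
Bit 4: prefix='10' -> emit 'n', reset
Bit 5: prefix='1' (no match yet)
Bit 6: prefix='11' -> emit 'd', reset
Bit 7: prefix='1' (no match yet)
Bit 8: prefix='10' -> emit 'n', reset
Bit 9: prefix='1' (no match yet)
Bit 10: prefix='10' -> emit 'n', reset
Bit 11: prefix='1' (no match yet)
Bit 12: prefix='10' -> emit 'n', reset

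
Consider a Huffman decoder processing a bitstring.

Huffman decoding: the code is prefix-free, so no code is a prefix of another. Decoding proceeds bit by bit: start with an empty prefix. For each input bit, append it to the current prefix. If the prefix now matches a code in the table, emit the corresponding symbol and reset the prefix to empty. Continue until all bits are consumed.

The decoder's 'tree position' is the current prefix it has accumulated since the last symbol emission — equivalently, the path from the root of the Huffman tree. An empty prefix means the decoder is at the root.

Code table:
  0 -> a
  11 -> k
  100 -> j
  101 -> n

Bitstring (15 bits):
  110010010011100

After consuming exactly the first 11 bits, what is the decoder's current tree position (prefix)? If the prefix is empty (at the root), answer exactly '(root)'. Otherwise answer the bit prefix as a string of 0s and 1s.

Answer: 1

Derivation:
Bit 0: prefix='1' (no match yet)
Bit 1: prefix='11' -> emit 'k', reset
Bit 2: prefix='0' -> emit 'a', reset
Bit 3: prefix='0' -> emit 'a', reset
Bit 4: prefix='1' (no match yet)
Bit 5: prefix='10' (no match yet)
Bit 6: prefix='100' -> emit 'j', reset
Bit 7: prefix='1' (no match yet)
Bit 8: prefix='10' (no match yet)
Bit 9: prefix='100' -> emit 'j', reset
Bit 10: prefix='1' (no match yet)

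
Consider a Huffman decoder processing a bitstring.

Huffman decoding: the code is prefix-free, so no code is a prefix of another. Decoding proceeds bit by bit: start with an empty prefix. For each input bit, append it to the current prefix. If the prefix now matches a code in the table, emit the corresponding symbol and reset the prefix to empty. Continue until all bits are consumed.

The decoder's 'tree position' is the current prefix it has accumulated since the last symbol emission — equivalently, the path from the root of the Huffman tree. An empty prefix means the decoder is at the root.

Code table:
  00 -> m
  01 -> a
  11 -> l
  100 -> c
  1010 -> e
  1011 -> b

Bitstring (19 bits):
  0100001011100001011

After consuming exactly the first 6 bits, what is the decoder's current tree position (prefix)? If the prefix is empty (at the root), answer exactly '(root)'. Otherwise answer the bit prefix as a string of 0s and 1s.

Bit 0: prefix='0' (no match yet)
Bit 1: prefix='01' -> emit 'a', reset
Bit 2: prefix='0' (no match yet)
Bit 3: prefix='00' -> emit 'm', reset
Bit 4: prefix='0' (no match yet)
Bit 5: prefix='00' -> emit 'm', reset

Answer: (root)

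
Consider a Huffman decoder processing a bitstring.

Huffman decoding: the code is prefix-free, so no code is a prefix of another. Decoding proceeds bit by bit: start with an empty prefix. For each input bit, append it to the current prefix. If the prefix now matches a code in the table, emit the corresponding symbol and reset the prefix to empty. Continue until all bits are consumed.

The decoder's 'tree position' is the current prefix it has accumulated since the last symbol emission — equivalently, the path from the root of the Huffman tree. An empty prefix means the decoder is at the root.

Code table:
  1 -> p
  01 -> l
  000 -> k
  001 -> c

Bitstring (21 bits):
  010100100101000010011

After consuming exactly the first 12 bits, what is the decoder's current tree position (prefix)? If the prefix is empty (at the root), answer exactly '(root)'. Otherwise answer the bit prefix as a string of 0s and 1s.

Answer: (root)

Derivation:
Bit 0: prefix='0' (no match yet)
Bit 1: prefix='01' -> emit 'l', reset
Bit 2: prefix='0' (no match yet)
Bit 3: prefix='01' -> emit 'l', reset
Bit 4: prefix='0' (no match yet)
Bit 5: prefix='00' (no match yet)
Bit 6: prefix='001' -> emit 'c', reset
Bit 7: prefix='0' (no match yet)
Bit 8: prefix='00' (no match yet)
Bit 9: prefix='001' -> emit 'c', reset
Bit 10: prefix='0' (no match yet)
Bit 11: prefix='01' -> emit 'l', reset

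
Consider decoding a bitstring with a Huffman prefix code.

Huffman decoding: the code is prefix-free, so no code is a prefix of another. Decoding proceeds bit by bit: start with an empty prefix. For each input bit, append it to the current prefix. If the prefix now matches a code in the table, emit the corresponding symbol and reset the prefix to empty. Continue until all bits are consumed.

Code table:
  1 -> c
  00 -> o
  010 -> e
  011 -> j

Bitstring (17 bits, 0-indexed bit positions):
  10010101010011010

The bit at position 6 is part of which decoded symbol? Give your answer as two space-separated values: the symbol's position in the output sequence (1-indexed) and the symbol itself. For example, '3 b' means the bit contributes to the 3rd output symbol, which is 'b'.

Answer: 4 e

Derivation:
Bit 0: prefix='1' -> emit 'c', reset
Bit 1: prefix='0' (no match yet)
Bit 2: prefix='00' -> emit 'o', reset
Bit 3: prefix='1' -> emit 'c', reset
Bit 4: prefix='0' (no match yet)
Bit 5: prefix='01' (no match yet)
Bit 6: prefix='010' -> emit 'e', reset
Bit 7: prefix='1' -> emit 'c', reset
Bit 8: prefix='0' (no match yet)
Bit 9: prefix='01' (no match yet)
Bit 10: prefix='010' -> emit 'e', reset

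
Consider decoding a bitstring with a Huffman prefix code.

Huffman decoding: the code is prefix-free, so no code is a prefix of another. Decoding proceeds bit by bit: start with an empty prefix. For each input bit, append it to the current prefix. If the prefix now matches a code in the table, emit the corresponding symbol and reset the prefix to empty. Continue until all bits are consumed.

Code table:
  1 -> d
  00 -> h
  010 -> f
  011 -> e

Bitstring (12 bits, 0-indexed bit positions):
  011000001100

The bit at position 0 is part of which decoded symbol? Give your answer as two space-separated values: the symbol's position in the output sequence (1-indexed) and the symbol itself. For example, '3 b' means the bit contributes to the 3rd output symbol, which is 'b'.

Answer: 1 e

Derivation:
Bit 0: prefix='0' (no match yet)
Bit 1: prefix='01' (no match yet)
Bit 2: prefix='011' -> emit 'e', reset
Bit 3: prefix='0' (no match yet)
Bit 4: prefix='00' -> emit 'h', reset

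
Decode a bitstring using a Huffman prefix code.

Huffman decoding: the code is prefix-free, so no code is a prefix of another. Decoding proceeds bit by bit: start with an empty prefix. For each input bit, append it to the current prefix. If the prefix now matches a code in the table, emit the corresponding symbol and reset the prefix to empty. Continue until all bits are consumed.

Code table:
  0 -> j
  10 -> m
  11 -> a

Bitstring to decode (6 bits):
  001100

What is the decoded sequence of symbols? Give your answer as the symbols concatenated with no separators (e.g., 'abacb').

Bit 0: prefix='0' -> emit 'j', reset
Bit 1: prefix='0' -> emit 'j', reset
Bit 2: prefix='1' (no match yet)
Bit 3: prefix='11' -> emit 'a', reset
Bit 4: prefix='0' -> emit 'j', reset
Bit 5: prefix='0' -> emit 'j', reset

Answer: jjajj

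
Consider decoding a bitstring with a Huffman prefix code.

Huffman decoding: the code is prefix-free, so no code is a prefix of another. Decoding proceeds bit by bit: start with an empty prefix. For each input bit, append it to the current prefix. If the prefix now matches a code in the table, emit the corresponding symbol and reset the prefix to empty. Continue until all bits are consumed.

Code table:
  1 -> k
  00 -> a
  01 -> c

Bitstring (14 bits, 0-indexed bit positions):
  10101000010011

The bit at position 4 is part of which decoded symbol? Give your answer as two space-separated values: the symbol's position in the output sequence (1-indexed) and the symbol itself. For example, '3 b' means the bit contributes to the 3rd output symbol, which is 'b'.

Answer: 3 c

Derivation:
Bit 0: prefix='1' -> emit 'k', reset
Bit 1: prefix='0' (no match yet)
Bit 2: prefix='01' -> emit 'c', reset
Bit 3: prefix='0' (no match yet)
Bit 4: prefix='01' -> emit 'c', reset
Bit 5: prefix='0' (no match yet)
Bit 6: prefix='00' -> emit 'a', reset
Bit 7: prefix='0' (no match yet)
Bit 8: prefix='00' -> emit 'a', reset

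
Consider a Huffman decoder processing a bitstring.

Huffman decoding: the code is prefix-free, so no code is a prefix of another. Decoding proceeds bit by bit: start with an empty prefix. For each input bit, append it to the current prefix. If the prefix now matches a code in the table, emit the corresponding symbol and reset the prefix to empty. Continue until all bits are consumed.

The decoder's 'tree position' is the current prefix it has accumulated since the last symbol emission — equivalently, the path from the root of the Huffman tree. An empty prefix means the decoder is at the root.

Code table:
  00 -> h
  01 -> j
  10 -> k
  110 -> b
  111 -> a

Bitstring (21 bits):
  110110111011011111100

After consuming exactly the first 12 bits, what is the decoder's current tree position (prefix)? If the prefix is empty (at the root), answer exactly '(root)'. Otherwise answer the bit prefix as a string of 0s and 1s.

Answer: 1

Derivation:
Bit 0: prefix='1' (no match yet)
Bit 1: prefix='11' (no match yet)
Bit 2: prefix='110' -> emit 'b', reset
Bit 3: prefix='1' (no match yet)
Bit 4: prefix='11' (no match yet)
Bit 5: prefix='110' -> emit 'b', reset
Bit 6: prefix='1' (no match yet)
Bit 7: prefix='11' (no match yet)
Bit 8: prefix='111' -> emit 'a', reset
Bit 9: prefix='0' (no match yet)
Bit 10: prefix='01' -> emit 'j', reset
Bit 11: prefix='1' (no match yet)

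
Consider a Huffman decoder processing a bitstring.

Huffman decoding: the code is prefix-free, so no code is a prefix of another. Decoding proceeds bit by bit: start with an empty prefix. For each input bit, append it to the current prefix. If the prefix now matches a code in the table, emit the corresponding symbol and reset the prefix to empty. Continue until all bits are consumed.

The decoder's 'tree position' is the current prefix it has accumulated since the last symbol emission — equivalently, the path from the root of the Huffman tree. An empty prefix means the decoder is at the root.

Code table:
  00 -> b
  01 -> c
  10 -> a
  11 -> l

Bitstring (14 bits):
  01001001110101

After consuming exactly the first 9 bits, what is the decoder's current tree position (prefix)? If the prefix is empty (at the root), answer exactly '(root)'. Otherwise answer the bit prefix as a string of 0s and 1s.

Bit 0: prefix='0' (no match yet)
Bit 1: prefix='01' -> emit 'c', reset
Bit 2: prefix='0' (no match yet)
Bit 3: prefix='00' -> emit 'b', reset
Bit 4: prefix='1' (no match yet)
Bit 5: prefix='10' -> emit 'a', reset
Bit 6: prefix='0' (no match yet)
Bit 7: prefix='01' -> emit 'c', reset
Bit 8: prefix='1' (no match yet)

Answer: 1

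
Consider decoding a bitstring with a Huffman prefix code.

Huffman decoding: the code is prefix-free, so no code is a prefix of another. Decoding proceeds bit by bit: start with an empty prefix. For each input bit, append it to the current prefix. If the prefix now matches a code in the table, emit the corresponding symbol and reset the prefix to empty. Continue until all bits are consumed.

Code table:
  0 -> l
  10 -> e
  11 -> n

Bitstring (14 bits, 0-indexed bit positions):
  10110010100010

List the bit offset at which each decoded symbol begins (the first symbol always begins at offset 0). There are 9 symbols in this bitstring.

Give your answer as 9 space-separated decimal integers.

Answer: 0 2 4 5 6 8 10 11 12

Derivation:
Bit 0: prefix='1' (no match yet)
Bit 1: prefix='10' -> emit 'e', reset
Bit 2: prefix='1' (no match yet)
Bit 3: prefix='11' -> emit 'n', reset
Bit 4: prefix='0' -> emit 'l', reset
Bit 5: prefix='0' -> emit 'l', reset
Bit 6: prefix='1' (no match yet)
Bit 7: prefix='10' -> emit 'e', reset
Bit 8: prefix='1' (no match yet)
Bit 9: prefix='10' -> emit 'e', reset
Bit 10: prefix='0' -> emit 'l', reset
Bit 11: prefix='0' -> emit 'l', reset
Bit 12: prefix='1' (no match yet)
Bit 13: prefix='10' -> emit 'e', reset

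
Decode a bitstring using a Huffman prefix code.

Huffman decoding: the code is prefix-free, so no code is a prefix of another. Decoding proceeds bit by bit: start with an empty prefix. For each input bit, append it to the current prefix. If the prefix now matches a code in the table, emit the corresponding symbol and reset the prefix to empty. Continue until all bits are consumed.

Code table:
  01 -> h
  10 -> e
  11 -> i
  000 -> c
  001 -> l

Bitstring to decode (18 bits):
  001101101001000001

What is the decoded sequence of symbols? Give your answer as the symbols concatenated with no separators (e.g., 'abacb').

Bit 0: prefix='0' (no match yet)
Bit 1: prefix='00' (no match yet)
Bit 2: prefix='001' -> emit 'l', reset
Bit 3: prefix='1' (no match yet)
Bit 4: prefix='10' -> emit 'e', reset
Bit 5: prefix='1' (no match yet)
Bit 6: prefix='11' -> emit 'i', reset
Bit 7: prefix='0' (no match yet)
Bit 8: prefix='01' -> emit 'h', reset
Bit 9: prefix='0' (no match yet)
Bit 10: prefix='00' (no match yet)
Bit 11: prefix='001' -> emit 'l', reset
Bit 12: prefix='0' (no match yet)
Bit 13: prefix='00' (no match yet)
Bit 14: prefix='000' -> emit 'c', reset
Bit 15: prefix='0' (no match yet)
Bit 16: prefix='00' (no match yet)
Bit 17: prefix='001' -> emit 'l', reset

Answer: leihlcl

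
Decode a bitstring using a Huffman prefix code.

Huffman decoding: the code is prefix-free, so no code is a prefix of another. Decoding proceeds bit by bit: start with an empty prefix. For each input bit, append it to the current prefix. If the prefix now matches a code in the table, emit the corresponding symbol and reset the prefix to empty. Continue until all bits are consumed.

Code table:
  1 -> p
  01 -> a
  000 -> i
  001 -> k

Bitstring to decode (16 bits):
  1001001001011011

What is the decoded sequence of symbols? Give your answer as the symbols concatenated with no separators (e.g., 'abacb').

Answer: pkkkapap

Derivation:
Bit 0: prefix='1' -> emit 'p', reset
Bit 1: prefix='0' (no match yet)
Bit 2: prefix='00' (no match yet)
Bit 3: prefix='001' -> emit 'k', reset
Bit 4: prefix='0' (no match yet)
Bit 5: prefix='00' (no match yet)
Bit 6: prefix='001' -> emit 'k', reset
Bit 7: prefix='0' (no match yet)
Bit 8: prefix='00' (no match yet)
Bit 9: prefix='001' -> emit 'k', reset
Bit 10: prefix='0' (no match yet)
Bit 11: prefix='01' -> emit 'a', reset
Bit 12: prefix='1' -> emit 'p', reset
Bit 13: prefix='0' (no match yet)
Bit 14: prefix='01' -> emit 'a', reset
Bit 15: prefix='1' -> emit 'p', reset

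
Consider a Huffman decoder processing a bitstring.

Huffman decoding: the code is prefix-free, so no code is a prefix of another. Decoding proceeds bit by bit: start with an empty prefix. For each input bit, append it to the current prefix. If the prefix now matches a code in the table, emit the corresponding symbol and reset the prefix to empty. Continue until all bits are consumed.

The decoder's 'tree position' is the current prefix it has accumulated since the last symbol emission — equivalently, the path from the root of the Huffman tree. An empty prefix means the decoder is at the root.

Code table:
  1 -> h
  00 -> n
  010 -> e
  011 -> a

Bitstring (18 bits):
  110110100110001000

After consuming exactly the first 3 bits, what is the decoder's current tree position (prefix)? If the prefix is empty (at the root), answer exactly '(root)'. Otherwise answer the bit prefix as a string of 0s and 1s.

Answer: 0

Derivation:
Bit 0: prefix='1' -> emit 'h', reset
Bit 1: prefix='1' -> emit 'h', reset
Bit 2: prefix='0' (no match yet)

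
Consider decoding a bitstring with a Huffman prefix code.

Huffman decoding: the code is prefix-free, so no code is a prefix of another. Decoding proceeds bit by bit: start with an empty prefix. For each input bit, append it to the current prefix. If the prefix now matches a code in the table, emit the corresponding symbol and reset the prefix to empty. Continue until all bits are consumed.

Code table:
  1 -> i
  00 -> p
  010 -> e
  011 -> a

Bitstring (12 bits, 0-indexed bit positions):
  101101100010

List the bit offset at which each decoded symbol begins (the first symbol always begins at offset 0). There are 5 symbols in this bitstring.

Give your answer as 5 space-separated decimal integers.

Answer: 0 1 4 7 9

Derivation:
Bit 0: prefix='1' -> emit 'i', reset
Bit 1: prefix='0' (no match yet)
Bit 2: prefix='01' (no match yet)
Bit 3: prefix='011' -> emit 'a', reset
Bit 4: prefix='0' (no match yet)
Bit 5: prefix='01' (no match yet)
Bit 6: prefix='011' -> emit 'a', reset
Bit 7: prefix='0' (no match yet)
Bit 8: prefix='00' -> emit 'p', reset
Bit 9: prefix='0' (no match yet)
Bit 10: prefix='01' (no match yet)
Bit 11: prefix='010' -> emit 'e', reset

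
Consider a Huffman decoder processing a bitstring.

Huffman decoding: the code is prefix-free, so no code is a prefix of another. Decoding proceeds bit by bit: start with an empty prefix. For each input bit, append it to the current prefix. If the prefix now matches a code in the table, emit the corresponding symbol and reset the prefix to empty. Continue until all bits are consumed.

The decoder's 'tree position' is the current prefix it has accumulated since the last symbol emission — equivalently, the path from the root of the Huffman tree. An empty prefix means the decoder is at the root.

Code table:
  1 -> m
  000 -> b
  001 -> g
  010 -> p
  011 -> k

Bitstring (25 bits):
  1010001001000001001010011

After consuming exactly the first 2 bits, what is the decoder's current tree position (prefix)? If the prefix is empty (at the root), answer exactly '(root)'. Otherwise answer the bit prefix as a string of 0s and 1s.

Answer: 0

Derivation:
Bit 0: prefix='1' -> emit 'm', reset
Bit 1: prefix='0' (no match yet)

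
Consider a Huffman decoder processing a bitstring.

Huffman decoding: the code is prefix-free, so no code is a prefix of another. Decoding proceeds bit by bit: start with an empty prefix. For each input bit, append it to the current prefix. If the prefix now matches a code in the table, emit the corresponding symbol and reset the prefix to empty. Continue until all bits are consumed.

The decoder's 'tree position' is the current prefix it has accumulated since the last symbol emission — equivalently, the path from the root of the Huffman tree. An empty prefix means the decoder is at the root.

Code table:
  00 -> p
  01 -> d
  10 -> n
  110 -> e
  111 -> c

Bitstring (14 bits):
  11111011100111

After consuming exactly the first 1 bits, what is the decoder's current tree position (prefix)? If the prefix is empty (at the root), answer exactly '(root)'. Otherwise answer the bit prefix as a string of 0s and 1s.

Bit 0: prefix='1' (no match yet)

Answer: 1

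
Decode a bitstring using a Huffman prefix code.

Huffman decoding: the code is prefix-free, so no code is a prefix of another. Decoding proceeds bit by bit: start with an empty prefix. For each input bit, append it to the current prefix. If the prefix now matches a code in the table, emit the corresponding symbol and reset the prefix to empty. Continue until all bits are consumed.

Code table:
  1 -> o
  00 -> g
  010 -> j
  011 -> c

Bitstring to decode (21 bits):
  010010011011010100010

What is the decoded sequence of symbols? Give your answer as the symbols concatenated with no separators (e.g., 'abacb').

Bit 0: prefix='0' (no match yet)
Bit 1: prefix='01' (no match yet)
Bit 2: prefix='010' -> emit 'j', reset
Bit 3: prefix='0' (no match yet)
Bit 4: prefix='01' (no match yet)
Bit 5: prefix='010' -> emit 'j', reset
Bit 6: prefix='0' (no match yet)
Bit 7: prefix='01' (no match yet)
Bit 8: prefix='011' -> emit 'c', reset
Bit 9: prefix='0' (no match yet)
Bit 10: prefix='01' (no match yet)
Bit 11: prefix='011' -> emit 'c', reset
Bit 12: prefix='0' (no match yet)
Bit 13: prefix='01' (no match yet)
Bit 14: prefix='010' -> emit 'j', reset
Bit 15: prefix='1' -> emit 'o', reset
Bit 16: prefix='0' (no match yet)
Bit 17: prefix='00' -> emit 'g', reset
Bit 18: prefix='0' (no match yet)
Bit 19: prefix='01' (no match yet)
Bit 20: prefix='010' -> emit 'j', reset

Answer: jjccjogj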